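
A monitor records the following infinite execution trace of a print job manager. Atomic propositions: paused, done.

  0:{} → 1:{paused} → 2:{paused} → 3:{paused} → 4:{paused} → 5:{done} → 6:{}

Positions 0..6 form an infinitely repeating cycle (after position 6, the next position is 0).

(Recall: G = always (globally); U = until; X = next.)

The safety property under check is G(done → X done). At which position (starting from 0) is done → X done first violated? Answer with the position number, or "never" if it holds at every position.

5

Check done → X done at each position in order: 0 ✓, 1 ✓, 2 ✓, 3 ✓, 4 ✓.
At position 5 the labels are {done} and the next position 6 has {}, so done → X done is false there. This is the first violation.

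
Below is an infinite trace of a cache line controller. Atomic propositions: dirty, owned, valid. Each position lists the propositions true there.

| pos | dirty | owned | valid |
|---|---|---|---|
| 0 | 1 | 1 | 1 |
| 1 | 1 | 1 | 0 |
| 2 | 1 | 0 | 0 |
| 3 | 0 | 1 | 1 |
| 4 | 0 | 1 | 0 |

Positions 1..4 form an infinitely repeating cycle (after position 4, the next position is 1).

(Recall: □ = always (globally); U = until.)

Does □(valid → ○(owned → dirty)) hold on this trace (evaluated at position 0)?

No

valid → ○(owned → dirty) must hold at every position from 0 onward. It fails at position 3, so □(valid → ○(owned → dirty)) is false.
Positions where valid holds: 0, 3.
Check ○(owned → dirty) at each: 0→ok, 3→fails.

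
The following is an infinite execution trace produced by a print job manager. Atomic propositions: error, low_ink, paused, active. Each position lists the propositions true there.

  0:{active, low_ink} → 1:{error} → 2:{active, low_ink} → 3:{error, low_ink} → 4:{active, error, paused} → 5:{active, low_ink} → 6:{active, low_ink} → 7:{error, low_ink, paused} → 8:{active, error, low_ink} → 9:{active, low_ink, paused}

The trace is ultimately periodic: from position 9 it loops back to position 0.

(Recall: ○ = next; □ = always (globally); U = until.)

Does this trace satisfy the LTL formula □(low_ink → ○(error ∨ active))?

Yes

low_ink → ○(error ∨ active) holds at every position 0..9, and those are all positions ever visited, so □(low_ink → ○(error ∨ active)) holds.
Positions where low_ink holds: 0, 2, 3, 5, 6, 7, 8, 9.
Check ○(error ∨ active) at each: 0→ok, 2→ok, 3→ok, 5→ok, 6→ok, 7→ok, 8→ok, 9→ok.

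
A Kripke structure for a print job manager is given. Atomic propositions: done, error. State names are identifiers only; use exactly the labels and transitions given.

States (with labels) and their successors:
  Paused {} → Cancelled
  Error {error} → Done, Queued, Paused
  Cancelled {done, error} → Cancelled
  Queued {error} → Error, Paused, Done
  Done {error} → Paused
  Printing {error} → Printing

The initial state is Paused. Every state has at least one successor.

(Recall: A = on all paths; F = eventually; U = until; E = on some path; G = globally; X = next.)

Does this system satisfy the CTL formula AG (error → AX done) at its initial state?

States satisfying error → AX done: {Paused, Cancelled}.
States satisfying AG (error → AX done): {Paused, Cancelled}.
Every state reachable from Paused satisfies error → AX done.
Paused ∈ Sat(AG (error → AX done)).

Yes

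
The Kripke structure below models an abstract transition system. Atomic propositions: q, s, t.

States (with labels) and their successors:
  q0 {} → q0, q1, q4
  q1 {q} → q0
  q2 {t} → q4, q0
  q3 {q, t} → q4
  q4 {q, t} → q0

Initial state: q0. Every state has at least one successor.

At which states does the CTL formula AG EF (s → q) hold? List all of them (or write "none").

States satisfying EF (s → q): {q0, q1, q2, q3, q4}.
States satisfying AG EF (s → q): {q0, q1, q2, q3, q4}.

{q0, q1, q2, q3, q4}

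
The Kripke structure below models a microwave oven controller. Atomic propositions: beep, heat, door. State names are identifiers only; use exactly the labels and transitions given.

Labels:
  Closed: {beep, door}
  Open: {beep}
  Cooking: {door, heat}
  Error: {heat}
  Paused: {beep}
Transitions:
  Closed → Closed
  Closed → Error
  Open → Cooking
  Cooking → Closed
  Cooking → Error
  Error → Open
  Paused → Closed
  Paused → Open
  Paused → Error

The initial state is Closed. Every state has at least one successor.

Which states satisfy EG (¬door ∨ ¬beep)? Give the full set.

{Open, Cooking, Error, Paused}

States satisfying ¬door ∨ ¬beep: {Open, Cooking, Error, Paused}.
States satisfying EG (¬door ∨ ¬beep): {Open, Cooking, Error, Paused}.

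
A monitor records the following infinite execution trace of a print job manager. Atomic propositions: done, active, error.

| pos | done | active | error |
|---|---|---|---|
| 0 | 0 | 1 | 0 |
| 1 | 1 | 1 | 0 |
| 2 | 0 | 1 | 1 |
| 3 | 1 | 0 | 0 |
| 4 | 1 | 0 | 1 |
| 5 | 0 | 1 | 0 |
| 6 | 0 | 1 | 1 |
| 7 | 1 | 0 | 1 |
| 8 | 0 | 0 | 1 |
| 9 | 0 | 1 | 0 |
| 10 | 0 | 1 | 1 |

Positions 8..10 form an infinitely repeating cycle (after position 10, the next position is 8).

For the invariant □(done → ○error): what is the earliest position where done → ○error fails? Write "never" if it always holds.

4

Check done → ○error at each position in order: 0 ✓, 1 ✓, 2 ✓, 3 ✓.
At position 4 the labels are {done, error} and the next position 5 has {active}, so done → ○error is false there. This is the first violation.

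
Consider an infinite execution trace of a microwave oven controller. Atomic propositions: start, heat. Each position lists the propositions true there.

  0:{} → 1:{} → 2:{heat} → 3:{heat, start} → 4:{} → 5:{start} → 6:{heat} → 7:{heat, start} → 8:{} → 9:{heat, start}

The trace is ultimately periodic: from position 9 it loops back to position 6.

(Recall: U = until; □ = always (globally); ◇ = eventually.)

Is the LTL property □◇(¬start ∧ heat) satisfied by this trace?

◇(¬start ∧ heat) holds at every position 0..9, and those are all positions ever visited, so □◇(¬start ∧ heat) holds.

Holds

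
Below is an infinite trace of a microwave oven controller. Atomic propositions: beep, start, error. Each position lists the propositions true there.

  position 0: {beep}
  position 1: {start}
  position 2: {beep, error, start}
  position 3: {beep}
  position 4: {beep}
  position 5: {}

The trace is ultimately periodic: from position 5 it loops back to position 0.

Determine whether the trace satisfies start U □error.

Walking from position 0: at position 0, □error has not yet held and start fails, so start U □error is false.

No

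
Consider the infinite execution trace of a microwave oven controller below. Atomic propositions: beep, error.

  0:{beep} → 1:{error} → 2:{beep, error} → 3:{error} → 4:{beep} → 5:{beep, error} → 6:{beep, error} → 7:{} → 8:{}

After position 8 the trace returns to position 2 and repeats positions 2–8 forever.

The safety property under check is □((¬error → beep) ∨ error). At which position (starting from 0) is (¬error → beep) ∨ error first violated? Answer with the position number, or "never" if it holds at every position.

7

Check (¬error → beep) ∨ error at each position in order: 0 ✓, 1 ✓, 2 ✓, 3 ✓, 4 ✓, 5 ✓, 6 ✓.
At position 7 the labels are {}, so (¬error → beep) ∨ error is false there. This is the first violation.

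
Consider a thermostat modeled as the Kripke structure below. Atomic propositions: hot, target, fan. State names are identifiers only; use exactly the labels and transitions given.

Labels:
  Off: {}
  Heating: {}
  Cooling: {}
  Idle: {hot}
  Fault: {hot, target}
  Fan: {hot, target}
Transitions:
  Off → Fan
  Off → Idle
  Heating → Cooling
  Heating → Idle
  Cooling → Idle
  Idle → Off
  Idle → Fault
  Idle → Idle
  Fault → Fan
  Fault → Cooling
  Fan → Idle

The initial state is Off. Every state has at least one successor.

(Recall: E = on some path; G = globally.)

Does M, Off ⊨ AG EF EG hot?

States satisfying EF EG hot: {Off, Heating, Cooling, Idle, Fault, Fan}.
States satisfying AG EF EG hot: {Off, Heating, Cooling, Idle, Fault, Fan}.
Every state reachable from Off satisfies EF EG hot.
Off ∈ Sat(AG EF EG hot).

Satisfied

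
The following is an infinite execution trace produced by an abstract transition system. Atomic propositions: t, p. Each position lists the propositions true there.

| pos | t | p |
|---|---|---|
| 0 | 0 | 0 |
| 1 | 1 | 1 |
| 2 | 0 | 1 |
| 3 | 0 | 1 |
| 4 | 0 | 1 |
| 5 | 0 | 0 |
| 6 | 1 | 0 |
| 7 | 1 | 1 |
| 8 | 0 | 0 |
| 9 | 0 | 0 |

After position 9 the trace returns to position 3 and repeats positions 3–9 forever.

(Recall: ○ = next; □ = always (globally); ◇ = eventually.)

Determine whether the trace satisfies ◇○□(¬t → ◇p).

Satisfied

○□(¬t → ◇p) holds at position 0, which is reachable from 0, so ◇○□(¬t → ◇p) holds.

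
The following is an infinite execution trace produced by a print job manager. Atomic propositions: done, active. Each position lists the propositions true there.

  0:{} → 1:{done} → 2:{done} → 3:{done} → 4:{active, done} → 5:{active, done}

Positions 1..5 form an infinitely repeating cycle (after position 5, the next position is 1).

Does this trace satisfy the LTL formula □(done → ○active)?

Violated

done → ○active must hold at every position from 0 onward. It fails at position 1, so □(done → ○active) is false.
Positions where done holds: 1, 2, 3, 4, 5.
Check ○active at each: 1→fails, 2→fails, 3→ok, 4→ok, 5→fails.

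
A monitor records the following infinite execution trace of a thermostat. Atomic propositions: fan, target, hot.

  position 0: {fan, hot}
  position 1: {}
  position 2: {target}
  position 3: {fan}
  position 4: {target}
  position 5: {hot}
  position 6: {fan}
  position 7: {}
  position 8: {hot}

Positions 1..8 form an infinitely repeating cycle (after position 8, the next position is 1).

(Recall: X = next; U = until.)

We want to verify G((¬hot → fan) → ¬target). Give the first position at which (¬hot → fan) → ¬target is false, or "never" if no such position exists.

never

(¬hot → fan) → ¬target holds at every position 0..8, and those are all the positions the trace ever visits, so the invariant G((¬hot → fan) → ¬target) is never violated.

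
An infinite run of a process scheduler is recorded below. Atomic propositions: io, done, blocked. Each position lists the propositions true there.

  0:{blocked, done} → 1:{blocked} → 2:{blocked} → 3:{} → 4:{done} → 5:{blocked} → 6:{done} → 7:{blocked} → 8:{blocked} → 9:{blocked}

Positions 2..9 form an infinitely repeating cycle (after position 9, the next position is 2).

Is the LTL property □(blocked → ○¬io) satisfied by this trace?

blocked → ○¬io holds at every position 0..9, and those are all positions ever visited, so □(blocked → ○¬io) holds.
Positions where blocked holds: 0, 1, 2, 5, 7, 8, 9.
Check ○¬io at each: 0→ok, 1→ok, 2→ok, 5→ok, 7→ok, 8→ok, 9→ok.

Holds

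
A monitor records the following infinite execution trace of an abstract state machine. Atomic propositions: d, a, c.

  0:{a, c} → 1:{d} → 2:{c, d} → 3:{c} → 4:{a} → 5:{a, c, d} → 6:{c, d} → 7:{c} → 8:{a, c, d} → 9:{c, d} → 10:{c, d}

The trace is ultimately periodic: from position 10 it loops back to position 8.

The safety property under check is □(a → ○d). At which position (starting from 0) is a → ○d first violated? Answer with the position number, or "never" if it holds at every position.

a → ○d holds at every position 0..10, and those are all the positions the trace ever visits, so the invariant □(a → ○d) is never violated.

never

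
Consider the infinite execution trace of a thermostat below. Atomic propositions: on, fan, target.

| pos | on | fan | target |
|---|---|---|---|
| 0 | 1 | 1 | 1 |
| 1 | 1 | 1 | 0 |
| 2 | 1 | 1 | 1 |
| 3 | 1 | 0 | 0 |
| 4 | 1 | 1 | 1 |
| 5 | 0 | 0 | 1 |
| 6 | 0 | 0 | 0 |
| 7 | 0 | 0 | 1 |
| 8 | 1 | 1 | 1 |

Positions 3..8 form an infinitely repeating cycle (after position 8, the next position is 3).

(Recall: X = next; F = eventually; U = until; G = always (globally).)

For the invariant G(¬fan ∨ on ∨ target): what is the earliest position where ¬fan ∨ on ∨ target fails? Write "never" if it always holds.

never

¬fan ∨ on ∨ target holds at every position 0..8, and those are all the positions the trace ever visits, so the invariant G(¬fan ∨ on ∨ target) is never violated.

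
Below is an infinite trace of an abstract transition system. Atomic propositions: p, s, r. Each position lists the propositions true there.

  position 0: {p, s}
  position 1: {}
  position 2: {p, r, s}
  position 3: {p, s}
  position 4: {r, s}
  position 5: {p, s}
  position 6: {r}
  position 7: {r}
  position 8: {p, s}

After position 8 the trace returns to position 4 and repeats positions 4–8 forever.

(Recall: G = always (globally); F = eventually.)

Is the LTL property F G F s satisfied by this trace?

G F s holds at position 0, which is reachable from 0, so F G F s holds.

Yes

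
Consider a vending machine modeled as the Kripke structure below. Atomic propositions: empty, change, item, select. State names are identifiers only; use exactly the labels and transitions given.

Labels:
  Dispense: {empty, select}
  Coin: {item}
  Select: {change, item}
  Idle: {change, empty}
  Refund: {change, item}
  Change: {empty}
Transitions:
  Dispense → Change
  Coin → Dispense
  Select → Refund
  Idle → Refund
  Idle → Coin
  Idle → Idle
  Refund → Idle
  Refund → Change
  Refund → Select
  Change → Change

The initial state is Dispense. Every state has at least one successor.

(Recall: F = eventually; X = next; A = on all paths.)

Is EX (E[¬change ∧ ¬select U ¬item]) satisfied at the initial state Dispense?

Satisfied

States satisfying E[¬change ∧ ¬select U ¬item]: {Dispense, Coin, Idle, Change}.
States satisfying EX (E[¬change ∧ ¬select U ¬item]): {Dispense, Coin, Idle, Refund, Change}.
Dispense ∈ Sat(EX (E[¬change ∧ ¬select U ¬item])).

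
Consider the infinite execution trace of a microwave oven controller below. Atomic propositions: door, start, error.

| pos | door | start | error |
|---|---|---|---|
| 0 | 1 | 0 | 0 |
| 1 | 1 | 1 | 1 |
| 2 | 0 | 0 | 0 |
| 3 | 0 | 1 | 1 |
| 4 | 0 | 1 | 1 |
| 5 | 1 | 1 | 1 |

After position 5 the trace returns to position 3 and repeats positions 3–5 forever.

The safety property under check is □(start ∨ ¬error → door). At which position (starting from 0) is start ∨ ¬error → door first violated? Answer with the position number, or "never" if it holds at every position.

Check start ∨ ¬error → door at each position in order: 0 ✓, 1 ✓.
At position 2 the labels are {}, so start ∨ ¬error → door is false there. This is the first violation.

2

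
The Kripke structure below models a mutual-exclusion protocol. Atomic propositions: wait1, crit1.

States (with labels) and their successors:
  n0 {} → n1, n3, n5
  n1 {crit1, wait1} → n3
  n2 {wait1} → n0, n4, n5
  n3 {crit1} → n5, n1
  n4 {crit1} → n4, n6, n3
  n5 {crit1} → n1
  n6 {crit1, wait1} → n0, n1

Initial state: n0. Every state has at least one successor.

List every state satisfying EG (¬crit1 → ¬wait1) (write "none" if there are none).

{n0, n1, n3, n4, n5, n6}

States satisfying ¬crit1 → ¬wait1: {n0, n1, n3, n4, n5, n6}.
States satisfying EG (¬crit1 → ¬wait1): {n0, n1, n3, n4, n5, n6}.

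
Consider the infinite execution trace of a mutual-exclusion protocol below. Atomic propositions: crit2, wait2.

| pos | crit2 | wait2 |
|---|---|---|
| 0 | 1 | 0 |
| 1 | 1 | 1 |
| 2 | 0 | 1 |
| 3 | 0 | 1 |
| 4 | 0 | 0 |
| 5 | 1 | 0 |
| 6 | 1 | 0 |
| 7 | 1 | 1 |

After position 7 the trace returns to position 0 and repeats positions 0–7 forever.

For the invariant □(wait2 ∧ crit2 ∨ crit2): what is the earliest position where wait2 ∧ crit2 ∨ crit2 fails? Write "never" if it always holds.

Check wait2 ∧ crit2 ∨ crit2 at each position in order: 0 ✓, 1 ✓.
At position 2 the labels are {wait2}, so wait2 ∧ crit2 ∨ crit2 is false there. This is the first violation.

2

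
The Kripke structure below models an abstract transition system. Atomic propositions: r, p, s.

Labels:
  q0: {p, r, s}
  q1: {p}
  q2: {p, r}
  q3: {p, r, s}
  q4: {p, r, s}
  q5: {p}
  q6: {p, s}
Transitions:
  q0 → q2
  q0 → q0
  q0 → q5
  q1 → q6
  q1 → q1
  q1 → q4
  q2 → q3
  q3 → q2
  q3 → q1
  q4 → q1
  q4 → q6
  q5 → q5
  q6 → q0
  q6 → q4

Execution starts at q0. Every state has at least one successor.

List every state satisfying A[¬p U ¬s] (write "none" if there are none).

{q1, q2, q5}

States satisfying ¬p: ∅.
States satisfying ¬s: {q1, q2, q5}.
States satisfying A[¬p U ¬s]: {q1, q2, q5}.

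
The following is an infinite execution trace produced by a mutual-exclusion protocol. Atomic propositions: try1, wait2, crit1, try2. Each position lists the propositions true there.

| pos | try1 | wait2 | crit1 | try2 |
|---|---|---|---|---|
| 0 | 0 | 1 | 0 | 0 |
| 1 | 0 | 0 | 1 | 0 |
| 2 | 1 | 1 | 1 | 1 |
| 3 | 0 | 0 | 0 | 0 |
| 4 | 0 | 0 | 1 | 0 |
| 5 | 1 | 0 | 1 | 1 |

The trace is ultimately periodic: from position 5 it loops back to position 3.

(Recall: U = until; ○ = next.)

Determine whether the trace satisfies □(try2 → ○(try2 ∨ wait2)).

Does not hold

try2 → ○(try2 ∨ wait2) must hold at every position from 0 onward. It fails at position 2, so □(try2 → ○(try2 ∨ wait2)) is false.
Positions where try2 holds: 2, 5.
Check ○(try2 ∨ wait2) at each: 2→fails, 5→fails.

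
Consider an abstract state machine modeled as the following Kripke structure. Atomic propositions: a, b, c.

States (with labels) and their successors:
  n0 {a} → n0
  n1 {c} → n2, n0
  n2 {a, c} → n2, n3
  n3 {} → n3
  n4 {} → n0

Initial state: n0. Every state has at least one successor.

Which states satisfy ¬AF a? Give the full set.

{n3}

States satisfying a: {n0, n2}.
States satisfying AF a: {n0, n1, n2, n4}.
States satisfying ¬AF a: {n3}.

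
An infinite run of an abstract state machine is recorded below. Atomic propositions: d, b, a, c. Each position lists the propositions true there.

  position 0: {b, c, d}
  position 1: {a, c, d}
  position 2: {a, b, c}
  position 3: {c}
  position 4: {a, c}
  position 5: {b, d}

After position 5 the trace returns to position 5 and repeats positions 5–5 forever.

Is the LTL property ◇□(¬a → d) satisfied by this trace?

□(¬a → d) holds at position 4, which is reachable from 0, so ◇□(¬a → d) holds.

Satisfied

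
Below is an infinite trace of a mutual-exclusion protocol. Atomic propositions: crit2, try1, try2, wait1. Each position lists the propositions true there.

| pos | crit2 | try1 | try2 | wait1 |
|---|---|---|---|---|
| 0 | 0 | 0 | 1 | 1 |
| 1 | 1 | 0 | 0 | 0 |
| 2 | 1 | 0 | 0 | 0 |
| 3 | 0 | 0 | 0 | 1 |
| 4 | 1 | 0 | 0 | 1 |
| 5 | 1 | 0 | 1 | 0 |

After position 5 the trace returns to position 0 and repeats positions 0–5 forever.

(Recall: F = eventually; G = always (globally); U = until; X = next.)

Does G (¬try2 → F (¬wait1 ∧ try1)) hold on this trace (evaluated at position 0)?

Does not hold

¬try2 → F (¬wait1 ∧ try1) must hold at every position from 0 onward. It fails at position 1, so G (¬try2 → F (¬wait1 ∧ try1)) is false.
Positions where ¬try2 holds: 1, 2, 3, 4.
Check F (¬wait1 ∧ try1) at each: 1→fails, 2→fails, 3→fails, 4→fails.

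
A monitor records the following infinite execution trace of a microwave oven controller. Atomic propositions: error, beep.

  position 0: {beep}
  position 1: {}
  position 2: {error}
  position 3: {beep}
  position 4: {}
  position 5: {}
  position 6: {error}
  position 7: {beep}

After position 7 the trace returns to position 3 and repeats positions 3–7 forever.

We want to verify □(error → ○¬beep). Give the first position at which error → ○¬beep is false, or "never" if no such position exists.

Check error → ○¬beep at each position in order: 0 ✓, 1 ✓.
At position 2 the labels are {error} and the next position 3 has {beep}, so error → ○¬beep is false there. This is the first violation.

2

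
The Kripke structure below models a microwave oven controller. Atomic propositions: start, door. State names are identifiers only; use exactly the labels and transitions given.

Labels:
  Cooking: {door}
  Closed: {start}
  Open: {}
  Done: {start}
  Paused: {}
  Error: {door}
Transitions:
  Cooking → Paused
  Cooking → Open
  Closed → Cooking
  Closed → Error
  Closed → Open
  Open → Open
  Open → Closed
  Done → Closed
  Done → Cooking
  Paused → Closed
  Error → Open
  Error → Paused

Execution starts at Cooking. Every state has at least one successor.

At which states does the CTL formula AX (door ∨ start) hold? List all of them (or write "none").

States satisfying door ∨ start: {Cooking, Closed, Done, Error}.
States satisfying AX (door ∨ start): {Done, Paused}.

{Done, Paused}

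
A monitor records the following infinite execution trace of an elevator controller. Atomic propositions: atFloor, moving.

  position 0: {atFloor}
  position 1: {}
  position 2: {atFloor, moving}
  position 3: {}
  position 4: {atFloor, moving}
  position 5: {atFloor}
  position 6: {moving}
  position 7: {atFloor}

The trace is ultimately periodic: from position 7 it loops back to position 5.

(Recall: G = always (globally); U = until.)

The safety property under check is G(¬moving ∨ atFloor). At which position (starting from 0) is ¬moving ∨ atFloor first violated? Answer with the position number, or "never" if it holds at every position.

6

Check ¬moving ∨ atFloor at each position in order: 0 ✓, 1 ✓, 2 ✓, 3 ✓, 4 ✓, 5 ✓.
At position 6 the labels are {moving}, so ¬moving ∨ atFloor is false there. This is the first violation.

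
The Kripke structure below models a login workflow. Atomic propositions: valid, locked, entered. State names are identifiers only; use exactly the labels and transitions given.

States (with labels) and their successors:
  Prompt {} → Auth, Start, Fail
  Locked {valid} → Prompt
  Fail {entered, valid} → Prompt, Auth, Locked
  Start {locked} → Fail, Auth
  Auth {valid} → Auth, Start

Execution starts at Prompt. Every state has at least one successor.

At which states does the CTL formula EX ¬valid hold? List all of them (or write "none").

States satisfying ¬valid: {Prompt, Start}.
States satisfying EX ¬valid: {Prompt, Locked, Fail, Auth}.

{Prompt, Locked, Fail, Auth}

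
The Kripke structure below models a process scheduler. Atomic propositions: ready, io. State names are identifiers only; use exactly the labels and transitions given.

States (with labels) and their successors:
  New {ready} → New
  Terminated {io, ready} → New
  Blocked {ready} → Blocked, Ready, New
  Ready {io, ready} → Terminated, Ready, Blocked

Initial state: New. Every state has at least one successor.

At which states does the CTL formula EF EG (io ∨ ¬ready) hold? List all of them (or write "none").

{Blocked, Ready}

States satisfying EG (io ∨ ¬ready): {Ready}.
States satisfying EF EG (io ∨ ¬ready): {Blocked, Ready}.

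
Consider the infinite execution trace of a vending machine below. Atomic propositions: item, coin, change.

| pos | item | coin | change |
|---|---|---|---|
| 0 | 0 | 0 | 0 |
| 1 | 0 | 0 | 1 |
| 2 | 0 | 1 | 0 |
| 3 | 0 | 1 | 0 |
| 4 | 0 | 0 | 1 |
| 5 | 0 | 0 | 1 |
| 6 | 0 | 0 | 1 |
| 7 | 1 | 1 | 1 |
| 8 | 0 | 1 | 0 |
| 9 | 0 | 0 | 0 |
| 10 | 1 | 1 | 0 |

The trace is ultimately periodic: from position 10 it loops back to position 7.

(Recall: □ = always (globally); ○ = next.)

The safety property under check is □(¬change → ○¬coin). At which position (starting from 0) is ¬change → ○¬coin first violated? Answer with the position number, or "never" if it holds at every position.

Check ¬change → ○¬coin at each position in order: 0 ✓, 1 ✓.
At position 2 the labels are {coin} and the next position 3 has {coin}, so ¬change → ○¬coin is false there. This is the first violation.

2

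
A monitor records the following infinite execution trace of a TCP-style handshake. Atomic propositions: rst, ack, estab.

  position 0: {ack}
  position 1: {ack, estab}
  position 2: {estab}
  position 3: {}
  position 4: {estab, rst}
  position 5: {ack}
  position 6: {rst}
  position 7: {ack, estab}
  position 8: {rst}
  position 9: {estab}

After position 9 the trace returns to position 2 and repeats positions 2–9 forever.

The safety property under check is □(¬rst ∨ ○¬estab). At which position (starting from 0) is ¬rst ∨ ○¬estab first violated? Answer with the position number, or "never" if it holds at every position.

6

Check ¬rst ∨ ○¬estab at each position in order: 0 ✓, 1 ✓, 2 ✓, 3 ✓, 4 ✓, 5 ✓.
At position 6 the labels are {rst} and the next position 7 has {ack, estab}, so ¬rst ∨ ○¬estab is false there. This is the first violation.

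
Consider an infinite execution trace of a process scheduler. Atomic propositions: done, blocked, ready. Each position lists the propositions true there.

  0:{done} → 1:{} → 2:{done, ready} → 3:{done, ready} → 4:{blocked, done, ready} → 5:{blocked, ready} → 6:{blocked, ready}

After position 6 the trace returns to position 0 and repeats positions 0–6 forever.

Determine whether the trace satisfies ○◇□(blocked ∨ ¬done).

The position after 0 is 1; ◇□(blocked ∨ ¬done) is false there.

No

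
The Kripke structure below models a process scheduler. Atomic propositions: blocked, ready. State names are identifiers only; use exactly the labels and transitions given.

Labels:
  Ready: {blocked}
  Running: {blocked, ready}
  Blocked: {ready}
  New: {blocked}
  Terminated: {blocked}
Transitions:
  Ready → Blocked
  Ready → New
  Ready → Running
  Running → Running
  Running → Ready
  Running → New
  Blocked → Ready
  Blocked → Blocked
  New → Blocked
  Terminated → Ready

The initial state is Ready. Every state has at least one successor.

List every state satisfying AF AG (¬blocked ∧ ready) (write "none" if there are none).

States satisfying AG (¬blocked ∧ ready): ∅.
States satisfying AF AG (¬blocked ∧ ready): ∅.

none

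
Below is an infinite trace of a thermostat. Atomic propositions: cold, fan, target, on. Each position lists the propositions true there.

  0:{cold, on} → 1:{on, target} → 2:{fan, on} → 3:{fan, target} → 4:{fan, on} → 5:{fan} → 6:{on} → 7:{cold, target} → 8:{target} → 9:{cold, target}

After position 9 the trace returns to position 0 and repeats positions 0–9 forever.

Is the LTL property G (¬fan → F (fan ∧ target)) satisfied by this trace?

Satisfied

¬fan → F (fan ∧ target) holds at every position 0..9, and those are all positions ever visited, so G (¬fan → F (fan ∧ target)) holds.
Positions where ¬fan holds: 0, 1, 6, 7, 8, 9.
Check F (fan ∧ target) at each: 0→ok, 1→ok, 6→ok, 7→ok, 8→ok, 9→ok.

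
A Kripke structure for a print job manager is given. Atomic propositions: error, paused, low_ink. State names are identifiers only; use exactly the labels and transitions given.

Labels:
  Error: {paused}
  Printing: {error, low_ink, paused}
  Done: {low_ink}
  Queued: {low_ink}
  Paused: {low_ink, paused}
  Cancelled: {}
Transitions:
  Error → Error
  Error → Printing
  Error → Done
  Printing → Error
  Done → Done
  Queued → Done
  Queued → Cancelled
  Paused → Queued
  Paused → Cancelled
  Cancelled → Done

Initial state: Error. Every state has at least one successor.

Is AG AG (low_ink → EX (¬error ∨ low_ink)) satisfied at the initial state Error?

States satisfying AG (low_ink → EX (¬error ∨ low_ink)): {Error, Printing, Done, Queued, Paused, Cancelled}.
States satisfying AG AG (low_ink → EX (¬error ∨ low_ink)): {Error, Printing, Done, Queued, Paused, Cancelled}.
Every state reachable from Error satisfies AG (low_ink → EX (¬error ∨ low_ink)).
Error ∈ Sat(AG AG (low_ink → EX (¬error ∨ low_ink))).

Yes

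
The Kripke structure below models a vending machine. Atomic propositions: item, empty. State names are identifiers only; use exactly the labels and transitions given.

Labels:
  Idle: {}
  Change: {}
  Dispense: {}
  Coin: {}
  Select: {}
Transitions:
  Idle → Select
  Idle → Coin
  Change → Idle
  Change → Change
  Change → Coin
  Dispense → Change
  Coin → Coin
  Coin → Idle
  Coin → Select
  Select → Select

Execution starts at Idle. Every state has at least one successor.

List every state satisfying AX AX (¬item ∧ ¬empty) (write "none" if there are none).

States satisfying AX (¬item ∧ ¬empty): {Idle, Change, Dispense, Coin, Select}.
States satisfying AX AX (¬item ∧ ¬empty): {Idle, Change, Dispense, Coin, Select}.

{Idle, Change, Dispense, Coin, Select}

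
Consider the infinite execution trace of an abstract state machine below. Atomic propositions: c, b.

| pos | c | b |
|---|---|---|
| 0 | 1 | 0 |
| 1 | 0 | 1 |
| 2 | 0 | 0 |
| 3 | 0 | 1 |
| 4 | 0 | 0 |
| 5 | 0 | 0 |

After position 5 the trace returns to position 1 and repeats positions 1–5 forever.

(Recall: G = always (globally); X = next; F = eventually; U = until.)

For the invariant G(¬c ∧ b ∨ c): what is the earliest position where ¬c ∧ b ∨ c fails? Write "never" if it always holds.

2

Check ¬c ∧ b ∨ c at each position in order: 0 ✓, 1 ✓.
At position 2 the labels are {}, so ¬c ∧ b ∨ c is false there. This is the first violation.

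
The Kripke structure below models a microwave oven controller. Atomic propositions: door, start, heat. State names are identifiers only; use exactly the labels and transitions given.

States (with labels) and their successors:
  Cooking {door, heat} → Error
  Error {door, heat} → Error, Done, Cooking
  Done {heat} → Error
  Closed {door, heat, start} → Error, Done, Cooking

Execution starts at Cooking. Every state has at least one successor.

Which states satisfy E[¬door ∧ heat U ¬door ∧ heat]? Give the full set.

{Done}

States satisfying ¬door ∧ heat: {Done}.
States satisfying E[¬door ∧ heat U ¬door ∧ heat]: {Done}.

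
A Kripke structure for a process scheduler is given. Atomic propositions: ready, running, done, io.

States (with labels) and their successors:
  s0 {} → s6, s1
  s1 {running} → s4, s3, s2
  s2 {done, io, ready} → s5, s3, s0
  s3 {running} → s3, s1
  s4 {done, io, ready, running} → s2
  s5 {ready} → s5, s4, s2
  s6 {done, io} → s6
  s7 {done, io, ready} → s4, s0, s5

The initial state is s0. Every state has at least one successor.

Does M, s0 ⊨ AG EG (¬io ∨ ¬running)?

States satisfying EG (¬io ∨ ¬running): {s0, s1, s2, s3, s5, s6, s7}.
States satisfying AG EG (¬io ∨ ¬running): {s6}.
s4 is reachable from s0 and violates EG (¬io ∨ ¬running), so AG fails at s0.
s0 ∉ Sat(AG EG (¬io ∨ ¬running)).

No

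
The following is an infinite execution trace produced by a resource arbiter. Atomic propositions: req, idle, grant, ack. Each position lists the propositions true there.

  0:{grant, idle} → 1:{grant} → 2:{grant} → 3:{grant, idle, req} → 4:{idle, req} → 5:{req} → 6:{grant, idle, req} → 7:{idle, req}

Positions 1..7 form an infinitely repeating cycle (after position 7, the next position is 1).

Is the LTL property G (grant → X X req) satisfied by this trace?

Does not hold

grant → X X req must hold at every position from 0 onward. It fails at position 0, so G (grant → X X req) is false.
Positions where grant holds: 0, 1, 2, 3, 6.
Check X X req at each: 0→fails, 1→ok, 2→ok, 3→ok, 6→fails.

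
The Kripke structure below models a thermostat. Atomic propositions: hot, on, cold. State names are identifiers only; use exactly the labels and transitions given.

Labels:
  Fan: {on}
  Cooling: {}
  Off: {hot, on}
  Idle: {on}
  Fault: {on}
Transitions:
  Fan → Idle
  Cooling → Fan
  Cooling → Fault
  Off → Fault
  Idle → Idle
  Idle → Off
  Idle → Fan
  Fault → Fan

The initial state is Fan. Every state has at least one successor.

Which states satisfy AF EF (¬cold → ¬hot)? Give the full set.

States satisfying EF (¬cold → ¬hot): {Fan, Cooling, Off, Idle, Fault}.
States satisfying AF EF (¬cold → ¬hot): {Fan, Cooling, Off, Idle, Fault}.

{Fan, Cooling, Off, Idle, Fault}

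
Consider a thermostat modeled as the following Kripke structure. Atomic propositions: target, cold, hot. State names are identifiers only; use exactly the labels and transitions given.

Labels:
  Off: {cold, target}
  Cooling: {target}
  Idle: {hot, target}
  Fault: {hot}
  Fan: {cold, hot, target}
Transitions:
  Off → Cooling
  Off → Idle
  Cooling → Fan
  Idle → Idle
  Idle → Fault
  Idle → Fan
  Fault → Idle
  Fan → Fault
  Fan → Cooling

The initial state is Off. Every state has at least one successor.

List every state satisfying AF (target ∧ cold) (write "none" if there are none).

States satisfying target ∧ cold: {Off, Fan}.
States satisfying AF (target ∧ cold): {Off, Cooling, Fan}.

{Off, Cooling, Fan}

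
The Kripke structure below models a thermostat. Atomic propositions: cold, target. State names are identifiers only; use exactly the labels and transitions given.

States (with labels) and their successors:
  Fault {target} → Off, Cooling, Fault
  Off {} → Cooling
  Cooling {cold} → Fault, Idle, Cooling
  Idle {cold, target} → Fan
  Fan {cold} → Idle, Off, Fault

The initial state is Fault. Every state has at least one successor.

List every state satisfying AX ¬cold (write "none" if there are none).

States satisfying ¬cold: {Fault, Off}.
States satisfying AX ¬cold: ∅.

none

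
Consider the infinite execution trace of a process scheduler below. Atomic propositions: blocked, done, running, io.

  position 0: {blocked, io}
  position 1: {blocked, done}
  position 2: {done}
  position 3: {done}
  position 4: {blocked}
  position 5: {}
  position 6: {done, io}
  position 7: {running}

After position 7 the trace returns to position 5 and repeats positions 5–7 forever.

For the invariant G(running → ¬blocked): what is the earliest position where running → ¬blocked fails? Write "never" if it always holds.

running → ¬blocked holds at every position 0..7, and those are all the positions the trace ever visits, so the invariant G(running → ¬blocked) is never violated.

never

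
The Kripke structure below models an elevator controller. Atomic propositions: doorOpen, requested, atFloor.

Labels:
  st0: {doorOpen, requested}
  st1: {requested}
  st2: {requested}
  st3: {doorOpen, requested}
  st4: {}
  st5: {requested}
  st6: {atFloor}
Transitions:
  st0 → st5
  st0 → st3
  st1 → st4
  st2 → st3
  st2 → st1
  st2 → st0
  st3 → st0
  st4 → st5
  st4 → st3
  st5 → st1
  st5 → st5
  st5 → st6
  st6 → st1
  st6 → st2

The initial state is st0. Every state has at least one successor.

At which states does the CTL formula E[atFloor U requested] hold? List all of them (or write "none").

States satisfying atFloor: {st6}.
States satisfying requested: {st0, st1, st2, st3, st5}.
States satisfying E[atFloor U requested]: {st0, st1, st2, st3, st5, st6}.

{st0, st1, st2, st3, st5, st6}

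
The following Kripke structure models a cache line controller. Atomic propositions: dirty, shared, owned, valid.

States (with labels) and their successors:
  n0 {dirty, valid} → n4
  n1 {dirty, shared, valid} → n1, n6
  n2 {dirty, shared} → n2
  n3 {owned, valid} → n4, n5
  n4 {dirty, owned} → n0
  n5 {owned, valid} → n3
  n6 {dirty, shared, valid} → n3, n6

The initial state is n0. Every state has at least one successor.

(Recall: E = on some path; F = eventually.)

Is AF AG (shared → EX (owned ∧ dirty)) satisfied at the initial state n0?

Satisfied

States satisfying AG (shared → EX (owned ∧ dirty)): {n0, n3, n4, n5}.
States satisfying AF AG (shared → EX (owned ∧ dirty)): {n0, n3, n4, n5}.
n0 ∈ Sat(AF AG (shared → EX (owned ∧ dirty))).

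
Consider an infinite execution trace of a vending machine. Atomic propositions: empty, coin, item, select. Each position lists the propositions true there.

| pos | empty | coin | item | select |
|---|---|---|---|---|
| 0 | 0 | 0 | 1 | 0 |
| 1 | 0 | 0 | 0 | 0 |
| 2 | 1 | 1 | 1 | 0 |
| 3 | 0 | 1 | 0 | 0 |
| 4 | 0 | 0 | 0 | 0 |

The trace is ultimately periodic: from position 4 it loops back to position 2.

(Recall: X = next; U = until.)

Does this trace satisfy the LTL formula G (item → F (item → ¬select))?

Satisfied

item → F (item → ¬select) holds at every position 0..4, and those are all positions ever visited, so G (item → F (item → ¬select)) holds.
Positions where item holds: 0, 2.
Check F (item → ¬select) at each: 0→ok, 2→ok.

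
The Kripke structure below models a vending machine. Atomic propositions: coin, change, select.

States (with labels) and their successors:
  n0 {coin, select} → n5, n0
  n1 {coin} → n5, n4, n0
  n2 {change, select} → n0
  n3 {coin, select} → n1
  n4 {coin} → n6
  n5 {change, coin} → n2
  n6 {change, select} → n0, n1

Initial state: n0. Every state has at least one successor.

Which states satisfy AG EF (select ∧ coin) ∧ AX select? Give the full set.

States satisfying EF (select ∧ coin): {n0, n1, n2, n3, n4, n5, n6}.
States satisfying AG EF (select ∧ coin): {n0, n1, n2, n3, n4, n5, n6}.
States satisfying select: {n0, n2, n3, n6}.
States satisfying AX select: {n2, n4, n5}.
States satisfying AG EF (select ∧ coin) ∧ AX select: {n2, n4, n5}.

{n2, n4, n5}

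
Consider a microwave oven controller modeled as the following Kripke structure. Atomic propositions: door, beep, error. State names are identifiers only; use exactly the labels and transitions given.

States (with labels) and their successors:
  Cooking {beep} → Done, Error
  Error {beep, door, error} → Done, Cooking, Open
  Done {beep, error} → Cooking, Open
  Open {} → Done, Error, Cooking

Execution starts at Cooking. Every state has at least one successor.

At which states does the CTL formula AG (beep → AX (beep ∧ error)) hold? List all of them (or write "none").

none

States satisfying beep → AX (beep ∧ error): {Cooking, Open}.
States satisfying AG (beep → AX (beep ∧ error)): ∅.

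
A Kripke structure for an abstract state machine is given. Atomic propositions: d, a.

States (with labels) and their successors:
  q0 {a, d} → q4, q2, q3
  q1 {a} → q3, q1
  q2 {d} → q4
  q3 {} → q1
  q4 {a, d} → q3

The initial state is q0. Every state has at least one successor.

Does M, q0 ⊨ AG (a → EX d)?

States satisfying a → EX d: {q0, q2, q3}.
States satisfying AG (a → EX d): ∅.
q1 is reachable from q0 and violates a → EX d, so AG fails at q0.
q0 ∉ Sat(AG (a → EX d)).

Violated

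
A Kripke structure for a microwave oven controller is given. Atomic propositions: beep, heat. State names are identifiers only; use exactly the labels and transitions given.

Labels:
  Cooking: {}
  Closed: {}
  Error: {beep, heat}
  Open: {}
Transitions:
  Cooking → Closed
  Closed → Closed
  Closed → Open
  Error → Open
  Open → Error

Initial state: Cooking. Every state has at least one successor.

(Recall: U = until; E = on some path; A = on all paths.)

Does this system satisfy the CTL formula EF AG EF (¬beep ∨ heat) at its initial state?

Yes

States satisfying AG EF (¬beep ∨ heat): {Cooking, Closed, Error, Open}.
States satisfying EF AG EF (¬beep ∨ heat): {Cooking, Closed, Error, Open}.
Some path from Cooking reaches a state where AG EF (¬beep ∨ heat) holds.
Cooking ∈ Sat(EF AG EF (¬beep ∨ heat)).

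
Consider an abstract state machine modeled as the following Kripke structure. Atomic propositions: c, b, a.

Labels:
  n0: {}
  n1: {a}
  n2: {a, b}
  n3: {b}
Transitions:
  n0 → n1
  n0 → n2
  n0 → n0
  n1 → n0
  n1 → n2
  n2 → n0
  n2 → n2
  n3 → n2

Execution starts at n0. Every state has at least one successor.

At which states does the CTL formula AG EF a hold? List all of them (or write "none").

States satisfying EF a: {n0, n1, n2, n3}.
States satisfying AG EF a: {n0, n1, n2, n3}.

{n0, n1, n2, n3}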